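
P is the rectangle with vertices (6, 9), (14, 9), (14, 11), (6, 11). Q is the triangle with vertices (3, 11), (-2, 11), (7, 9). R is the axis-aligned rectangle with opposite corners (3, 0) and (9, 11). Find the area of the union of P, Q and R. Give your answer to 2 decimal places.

By inclusion–exclusion:
Individual areas: |P| = 16, |Q| = 5, |R| = 66.
|P∩Q| = 0.1389.
|P∩R|: x∈[6,9], y∈[9,11] → 3·2 = 6.
|Q∩R| = 2.2222.
|P∩Q∩R| = 0.1389.
|P ∪ Q ∪ R| = 87 − 8.3611 + 0.1389 = 78.78.

78.78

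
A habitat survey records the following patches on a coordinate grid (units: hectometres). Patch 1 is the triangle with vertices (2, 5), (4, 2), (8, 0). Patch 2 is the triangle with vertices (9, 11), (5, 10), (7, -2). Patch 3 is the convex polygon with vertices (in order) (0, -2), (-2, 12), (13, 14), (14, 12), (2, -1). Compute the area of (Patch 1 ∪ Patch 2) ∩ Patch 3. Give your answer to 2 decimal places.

|Patch 1 ∪ Patch 2| = 28.6904.
|(Patch 1 ∪ Patch 2) ∩ Patch 3| = 20.63.

20.63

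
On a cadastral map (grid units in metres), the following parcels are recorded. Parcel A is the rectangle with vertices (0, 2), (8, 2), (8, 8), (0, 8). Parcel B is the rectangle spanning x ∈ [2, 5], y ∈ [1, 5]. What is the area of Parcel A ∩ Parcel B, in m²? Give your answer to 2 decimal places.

|Parcel A∩Parcel B|: x∈[2,5], y∈[2,5] → 3·3 = 9.

9.00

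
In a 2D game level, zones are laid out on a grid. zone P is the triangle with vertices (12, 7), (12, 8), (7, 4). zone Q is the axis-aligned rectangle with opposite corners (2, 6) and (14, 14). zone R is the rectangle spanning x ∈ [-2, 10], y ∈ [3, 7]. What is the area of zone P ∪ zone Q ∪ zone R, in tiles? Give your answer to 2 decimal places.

By inclusion–exclusion:
Individual areas: |zone P| = 2.5, |zone Q| = 96, |zone R| = 48.
|zone P∩zone Q| = 1.6667.
|zone P∩zone R| = 0.9.
|zone Q∩zone R|: x∈[2,10], y∈[6,7] → 8·1 = 8.
|zone P∩zone Q∩zone R| = 0.1.
|zone P ∪ zone Q ∪ zone R| = 146.5 − 10.5667 + 0.1 = 136.03.

136.03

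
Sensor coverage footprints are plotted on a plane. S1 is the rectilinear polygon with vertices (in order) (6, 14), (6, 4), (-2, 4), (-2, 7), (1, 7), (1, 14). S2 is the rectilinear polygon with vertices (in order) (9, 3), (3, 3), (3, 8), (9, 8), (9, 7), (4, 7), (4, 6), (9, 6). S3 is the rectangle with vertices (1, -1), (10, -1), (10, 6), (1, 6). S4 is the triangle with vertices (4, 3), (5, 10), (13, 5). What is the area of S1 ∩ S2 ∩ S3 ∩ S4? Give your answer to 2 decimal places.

The intersection is the polygon with vertices (6,4), (4.143,4), (4.429,6), (6,6).
By the shoelace formula its area is 3.43.

3.43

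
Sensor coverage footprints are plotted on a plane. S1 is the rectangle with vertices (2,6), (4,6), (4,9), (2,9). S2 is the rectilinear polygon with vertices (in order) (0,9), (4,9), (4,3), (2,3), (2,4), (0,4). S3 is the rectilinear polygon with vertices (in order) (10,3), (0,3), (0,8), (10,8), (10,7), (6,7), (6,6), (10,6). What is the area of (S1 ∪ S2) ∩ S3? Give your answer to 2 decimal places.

18.00

The region (S1 ∪ S2) ∩ S3 is the polygon with vertices (4,3), (2,3), (2,4), (0,4), (0,8), (4,8), (4,6).
By the shoelace formula its area is 18.00.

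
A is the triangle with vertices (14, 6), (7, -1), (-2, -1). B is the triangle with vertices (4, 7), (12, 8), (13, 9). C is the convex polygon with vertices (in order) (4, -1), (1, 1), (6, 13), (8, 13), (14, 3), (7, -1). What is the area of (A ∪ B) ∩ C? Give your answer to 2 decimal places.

28.60

|A ∪ B| = 35.
|(A ∪ B) ∩ C| = 28.60.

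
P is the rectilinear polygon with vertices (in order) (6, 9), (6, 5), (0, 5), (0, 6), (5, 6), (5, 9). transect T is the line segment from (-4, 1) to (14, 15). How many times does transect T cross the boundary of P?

4

The segment meets the boundary at (6,8.778), (2.429,6), (5,8), (1.143,5).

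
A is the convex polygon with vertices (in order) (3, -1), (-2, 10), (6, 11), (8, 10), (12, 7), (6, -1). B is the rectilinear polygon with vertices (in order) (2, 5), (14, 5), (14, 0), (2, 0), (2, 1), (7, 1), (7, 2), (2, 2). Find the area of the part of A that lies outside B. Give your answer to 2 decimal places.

|A| = 101.5, |A∩B| = 27.8068.
|A ∖ B| = |A| − |A∩B| = 101.5 − 27.8068 = 73.69.

73.69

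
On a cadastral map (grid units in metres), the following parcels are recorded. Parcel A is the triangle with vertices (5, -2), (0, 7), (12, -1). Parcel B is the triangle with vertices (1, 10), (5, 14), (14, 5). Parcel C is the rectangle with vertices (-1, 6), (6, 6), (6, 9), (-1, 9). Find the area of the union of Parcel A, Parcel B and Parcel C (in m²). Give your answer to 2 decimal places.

By inclusion–exclusion:
Individual areas: |Parcel A| = 34, |Parcel B| = 36, |Parcel C| = 21.
|Parcel A∩Parcel B| = 0.
|Parcel A∩Parcel C| = 0.4722.
|Parcel B∩Parcel C| = 1.1077.
|Parcel A∩Parcel B∩Parcel C| = 0.
|Parcel A ∪ Parcel B ∪ Parcel C| = 91 − 1.5799 + 0 = 89.42.

89.42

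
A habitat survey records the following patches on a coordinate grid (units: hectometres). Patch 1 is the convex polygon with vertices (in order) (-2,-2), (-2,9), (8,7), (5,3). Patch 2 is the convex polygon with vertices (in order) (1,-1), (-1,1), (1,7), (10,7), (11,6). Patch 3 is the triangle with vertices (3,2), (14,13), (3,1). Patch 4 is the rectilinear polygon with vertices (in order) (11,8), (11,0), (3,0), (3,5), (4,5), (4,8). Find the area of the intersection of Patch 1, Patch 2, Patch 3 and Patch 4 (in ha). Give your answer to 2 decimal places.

2.82

The intersection is the polygon with vertices (3,2), (8,7), (5.75,4), (4.517,2.655), (3,1.571).
By the shoelace formula its area is 2.82.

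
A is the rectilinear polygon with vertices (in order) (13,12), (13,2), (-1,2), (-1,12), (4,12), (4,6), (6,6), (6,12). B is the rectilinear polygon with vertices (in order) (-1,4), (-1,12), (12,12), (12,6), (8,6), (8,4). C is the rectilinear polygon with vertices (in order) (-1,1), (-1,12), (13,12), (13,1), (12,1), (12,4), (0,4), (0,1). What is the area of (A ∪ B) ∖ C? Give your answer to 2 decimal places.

24.00

|A ∪ B| = 140.
|(A ∪ B) ∩ C| = 116.
|(A ∪ B) ∖ C| = 140 − 116 = 24.00.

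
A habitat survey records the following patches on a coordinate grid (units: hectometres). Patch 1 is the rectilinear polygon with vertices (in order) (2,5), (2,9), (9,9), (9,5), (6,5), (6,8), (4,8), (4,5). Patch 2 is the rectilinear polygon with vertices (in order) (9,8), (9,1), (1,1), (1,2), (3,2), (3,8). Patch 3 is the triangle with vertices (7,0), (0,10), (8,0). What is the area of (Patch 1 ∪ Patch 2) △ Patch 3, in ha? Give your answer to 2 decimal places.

51.61

|Patch 1 ∪ Patch 2| = 54.
|(Patch 1 ∪ Patch 2) ∩ Patch 3| = 3.6929.
|(Patch 1 ∪ Patch 2) △ Patch 3| = 54 + 5 − 7.3857 = 51.61.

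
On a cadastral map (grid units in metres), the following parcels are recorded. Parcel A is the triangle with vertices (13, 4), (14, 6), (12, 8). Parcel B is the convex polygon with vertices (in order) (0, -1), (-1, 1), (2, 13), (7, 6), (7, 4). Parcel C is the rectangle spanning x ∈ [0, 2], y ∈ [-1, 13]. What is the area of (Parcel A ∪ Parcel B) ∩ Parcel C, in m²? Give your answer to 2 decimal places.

18.57

The region (Parcel A ∪ Parcel B) ∩ Parcel C is the polygon with vertices (2,13), (2,0.429), (0,-1), (0,5).
By the shoelace formula its area is 18.57.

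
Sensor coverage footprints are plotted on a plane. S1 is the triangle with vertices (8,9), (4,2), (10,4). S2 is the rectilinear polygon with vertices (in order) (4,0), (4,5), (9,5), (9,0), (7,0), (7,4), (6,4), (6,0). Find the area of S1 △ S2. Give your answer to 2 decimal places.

23.81

|S1| = 17, |S2| = 21, |S1∩S2| = 7.0952.
|S1 △ S2| = |S1| + |S2| − 2·|S1∩S2| = 17 + 21 − 14.1905 = 23.81.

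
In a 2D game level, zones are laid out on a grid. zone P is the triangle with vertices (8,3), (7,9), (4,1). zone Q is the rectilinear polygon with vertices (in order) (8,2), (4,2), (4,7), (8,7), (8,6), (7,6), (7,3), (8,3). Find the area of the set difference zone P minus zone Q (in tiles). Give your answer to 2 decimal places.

4.15

|zone P| = 13, |zone P∩zone Q| = 8.8542.
|zone P ∖ zone Q| = |zone P| − |zone P∩zone Q| = 13 − 8.8542 = 4.15.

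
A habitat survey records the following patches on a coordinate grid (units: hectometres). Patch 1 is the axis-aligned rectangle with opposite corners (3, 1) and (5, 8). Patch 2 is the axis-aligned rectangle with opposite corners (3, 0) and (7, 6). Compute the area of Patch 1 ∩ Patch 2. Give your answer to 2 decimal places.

10.00

|Patch 1∩Patch 2|: x∈[3,5], y∈[1,6] → 2·5 = 10.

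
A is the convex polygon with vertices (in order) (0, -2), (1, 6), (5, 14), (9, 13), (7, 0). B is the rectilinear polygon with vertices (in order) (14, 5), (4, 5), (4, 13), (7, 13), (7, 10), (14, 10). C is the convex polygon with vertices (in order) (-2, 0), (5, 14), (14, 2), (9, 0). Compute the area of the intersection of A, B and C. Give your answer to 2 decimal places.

28.32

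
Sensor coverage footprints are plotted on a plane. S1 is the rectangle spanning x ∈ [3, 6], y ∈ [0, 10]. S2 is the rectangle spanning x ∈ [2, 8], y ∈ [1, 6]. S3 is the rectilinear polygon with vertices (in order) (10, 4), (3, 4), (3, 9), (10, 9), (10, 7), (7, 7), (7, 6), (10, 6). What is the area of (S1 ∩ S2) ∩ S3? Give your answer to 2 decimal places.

6.00

The region (S1 ∩ S2) ∩ S3 is the polygon with vertices (3,6), (6,6), (6,4), (3,4).
By the shoelace formula its area is 6.00.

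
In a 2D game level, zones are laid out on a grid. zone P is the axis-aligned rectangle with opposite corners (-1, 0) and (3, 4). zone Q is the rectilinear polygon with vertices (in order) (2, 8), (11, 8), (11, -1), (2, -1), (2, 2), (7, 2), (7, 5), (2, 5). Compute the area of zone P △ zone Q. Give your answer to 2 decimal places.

78.00

|zone P| = 16, |zone Q| = 66, |zone P∩zone Q| = 2.
|zone P △ zone Q| = |zone P| + |zone Q| − 2·|zone P∩zone Q| = 16 + 66 − 4 = 78.00.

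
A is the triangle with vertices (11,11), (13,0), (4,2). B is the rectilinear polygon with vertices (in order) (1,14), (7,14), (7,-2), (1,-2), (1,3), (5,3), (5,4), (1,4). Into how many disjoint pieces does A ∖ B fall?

A ∖ B splits into 2 disjoint pieces (area 40.7143, area 0.0317).

2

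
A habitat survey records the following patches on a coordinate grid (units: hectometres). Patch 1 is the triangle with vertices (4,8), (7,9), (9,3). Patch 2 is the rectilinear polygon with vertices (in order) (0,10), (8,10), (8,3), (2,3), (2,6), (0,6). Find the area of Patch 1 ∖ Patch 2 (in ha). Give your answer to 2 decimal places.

1.00

|Patch 1| = 10, |Patch 1∩Patch 2| = 9.
|Patch 1 ∖ Patch 2| = |Patch 1| − |Patch 1∩Patch 2| = 10 − 9 = 1.00.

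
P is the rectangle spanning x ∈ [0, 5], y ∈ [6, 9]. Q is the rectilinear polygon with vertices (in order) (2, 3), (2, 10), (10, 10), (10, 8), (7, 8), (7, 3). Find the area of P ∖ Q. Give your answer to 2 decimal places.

6.00

|P| = 15, |P∩Q| = 9.
|P ∖ Q| = |P| − |P∩Q| = 15 − 9 = 6.00.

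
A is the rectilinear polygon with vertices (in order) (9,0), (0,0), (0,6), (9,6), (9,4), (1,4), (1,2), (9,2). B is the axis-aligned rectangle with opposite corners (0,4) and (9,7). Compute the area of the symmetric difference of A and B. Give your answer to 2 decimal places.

|A| = 38, |B| = 27, |A∩B| = 18.
|A △ B| = |A| + |B| − 2·|A∩B| = 38 + 27 − 36 = 29.00.

29.00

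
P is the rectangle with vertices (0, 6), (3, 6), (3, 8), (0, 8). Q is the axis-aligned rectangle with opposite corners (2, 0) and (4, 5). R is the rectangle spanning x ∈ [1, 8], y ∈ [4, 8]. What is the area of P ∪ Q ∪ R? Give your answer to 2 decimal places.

By inclusion–exclusion:
Individual areas: |P| = 6, |Q| = 10, |R| = 28.
|P∩Q| = 0 (no overlap).
|P∩R|: x∈[1,3], y∈[6,8] → 2·2 = 4.
|Q∩R|: x∈[2,4], y∈[4,5] → 2·1 = 2.
|P∩Q∩R| = 0.
|P ∪ Q ∪ R| = 44 − 6 + 0 = 38.00.

38.00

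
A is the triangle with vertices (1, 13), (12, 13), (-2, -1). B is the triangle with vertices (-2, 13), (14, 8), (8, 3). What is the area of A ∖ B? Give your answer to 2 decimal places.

|A| = 77, |A∩B| = 23.2788.
|A ∖ B| = |A| − |A∩B| = 77 − 23.2788 = 53.72.

53.72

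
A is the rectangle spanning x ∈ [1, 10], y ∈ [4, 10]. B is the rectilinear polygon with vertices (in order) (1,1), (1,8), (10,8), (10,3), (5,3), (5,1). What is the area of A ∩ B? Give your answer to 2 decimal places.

The intersection is the polygon with vertices (10,4), (1,4), (1,8), (10,8).
By the shoelace formula its area is 36.00.

36.00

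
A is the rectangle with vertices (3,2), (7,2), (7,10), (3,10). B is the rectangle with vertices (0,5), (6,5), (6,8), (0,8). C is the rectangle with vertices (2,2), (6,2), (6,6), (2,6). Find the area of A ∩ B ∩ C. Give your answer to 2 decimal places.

3.00

The intersection is the polygon with vertices (6,5), (3,5), (3,6), (6,6).
By the shoelace formula its area is 3.00.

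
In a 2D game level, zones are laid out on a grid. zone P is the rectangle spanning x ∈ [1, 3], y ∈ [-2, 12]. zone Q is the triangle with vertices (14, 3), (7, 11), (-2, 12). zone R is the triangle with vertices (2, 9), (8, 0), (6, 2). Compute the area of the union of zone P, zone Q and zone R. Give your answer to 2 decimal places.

By inclusion–exclusion:
Individual areas: |zone P| = 28, |zone Q| = 32.5, |zone R| = 3.
|zone P∩zone Q| = 3.6111.
|zone P∩zone R| = 0.125.
|zone Q∩zone R| = 0.
|zone P∩zone Q∩zone R| = 0.
|zone P ∪ zone Q ∪ zone R| = 63.5 − 3.7361 + 0 = 59.76.

59.76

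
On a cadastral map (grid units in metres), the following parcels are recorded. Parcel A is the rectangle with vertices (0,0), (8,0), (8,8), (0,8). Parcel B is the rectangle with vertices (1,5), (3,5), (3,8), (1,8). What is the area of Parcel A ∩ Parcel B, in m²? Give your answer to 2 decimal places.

6.00

|Parcel A∩Parcel B|: x∈[1,3], y∈[5,8] → 2·3 = 6.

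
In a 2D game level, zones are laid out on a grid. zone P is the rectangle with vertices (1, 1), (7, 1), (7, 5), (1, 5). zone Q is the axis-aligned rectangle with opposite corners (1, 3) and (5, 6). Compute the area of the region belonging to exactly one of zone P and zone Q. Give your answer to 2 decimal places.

20.00

|zone P∩zone Q|: x∈[1,5], y∈[3,5] → 4·2 = 8.
|zone P △ zone Q| = |zone P| + |zone Q| − 2·|zone P∩zone Q| = 24 + 12 − 16 = 20.00.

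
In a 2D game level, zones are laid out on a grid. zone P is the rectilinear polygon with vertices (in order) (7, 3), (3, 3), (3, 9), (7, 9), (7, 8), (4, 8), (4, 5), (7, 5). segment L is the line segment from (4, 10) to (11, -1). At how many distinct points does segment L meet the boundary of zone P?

2

The segment meets the boundary at (5.273,8), (4.636,9).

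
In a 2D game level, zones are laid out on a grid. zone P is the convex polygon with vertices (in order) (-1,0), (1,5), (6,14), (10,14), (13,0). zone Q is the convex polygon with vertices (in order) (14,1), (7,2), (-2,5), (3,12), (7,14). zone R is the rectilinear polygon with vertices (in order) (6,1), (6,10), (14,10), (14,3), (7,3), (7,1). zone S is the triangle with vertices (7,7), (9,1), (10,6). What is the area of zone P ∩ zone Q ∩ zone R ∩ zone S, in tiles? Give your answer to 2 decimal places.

6.93

The intersection is the polygon with vertices (8.333,3), (7,7), (10,6), (9.4,3).
By the shoelace formula its area is 6.93.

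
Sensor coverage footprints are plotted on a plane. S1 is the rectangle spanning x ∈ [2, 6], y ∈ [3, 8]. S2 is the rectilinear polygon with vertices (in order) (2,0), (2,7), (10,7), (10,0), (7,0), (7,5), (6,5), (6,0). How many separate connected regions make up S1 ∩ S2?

1

S1 ∩ S2 is a single connected region.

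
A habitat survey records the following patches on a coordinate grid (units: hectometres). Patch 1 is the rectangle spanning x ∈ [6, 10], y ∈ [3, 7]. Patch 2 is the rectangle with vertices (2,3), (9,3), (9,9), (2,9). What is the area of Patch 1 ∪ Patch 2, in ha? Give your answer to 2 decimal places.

By inclusion–exclusion:
Individual areas: |Patch 1| = 16, |Patch 2| = 42.
|Patch 1∩Patch 2|: x∈[6,9], y∈[3,7] → 3·4 = 12.
|Patch 1 ∪ Patch 2| = 58 − 12 = 46.00.

46.00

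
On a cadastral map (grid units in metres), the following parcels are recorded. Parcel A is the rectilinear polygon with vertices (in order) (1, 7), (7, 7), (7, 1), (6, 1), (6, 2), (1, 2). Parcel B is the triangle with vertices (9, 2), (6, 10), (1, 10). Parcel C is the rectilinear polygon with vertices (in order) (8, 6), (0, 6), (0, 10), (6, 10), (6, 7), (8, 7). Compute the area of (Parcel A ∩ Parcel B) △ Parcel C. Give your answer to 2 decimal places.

|Parcel A ∩ Parcel B| = 4.5.
|(Parcel A ∩ Parcel B) ∩ Parcel C| = 2.5.
|(Parcel A ∩ Parcel B) △ Parcel C| = 4.5 + 26 − 5 = 25.50.

25.50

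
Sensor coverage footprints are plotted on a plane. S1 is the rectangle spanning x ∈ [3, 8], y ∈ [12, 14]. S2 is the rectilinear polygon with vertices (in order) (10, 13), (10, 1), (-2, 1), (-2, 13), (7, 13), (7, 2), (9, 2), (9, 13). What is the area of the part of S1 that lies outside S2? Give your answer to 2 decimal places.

|S1| = 10, |S1∩S2| = 4.
|S1 ∖ S2| = |S1| − |S1∩S2| = 10 − 4 = 6.00.

6.00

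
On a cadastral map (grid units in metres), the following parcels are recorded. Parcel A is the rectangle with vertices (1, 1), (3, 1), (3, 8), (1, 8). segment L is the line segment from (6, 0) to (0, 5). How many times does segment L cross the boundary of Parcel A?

2

The segment meets the boundary at (1,4.167), (3,2.5).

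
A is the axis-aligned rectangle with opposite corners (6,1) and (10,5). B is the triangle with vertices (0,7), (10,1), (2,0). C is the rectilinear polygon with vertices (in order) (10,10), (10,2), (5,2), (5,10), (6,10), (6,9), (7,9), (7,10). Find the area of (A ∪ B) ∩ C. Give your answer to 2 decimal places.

The region (A ∪ B) ∩ C is the polygon with vertices (10,5), (10,2), (5,2), (5,4), (6,3.4), (6,5).
By the shoelace formula its area is 13.70.

13.70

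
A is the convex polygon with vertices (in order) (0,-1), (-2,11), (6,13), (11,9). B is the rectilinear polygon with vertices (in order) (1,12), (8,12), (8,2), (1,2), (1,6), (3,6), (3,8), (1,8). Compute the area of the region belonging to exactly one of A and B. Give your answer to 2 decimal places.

|A| = 97, |B| = 66, |A∩B| = 55.6091.
|A △ B| = |A| + |B| − 2·|A∩B| = 97 + 66 − 111.2182 = 51.78.

51.78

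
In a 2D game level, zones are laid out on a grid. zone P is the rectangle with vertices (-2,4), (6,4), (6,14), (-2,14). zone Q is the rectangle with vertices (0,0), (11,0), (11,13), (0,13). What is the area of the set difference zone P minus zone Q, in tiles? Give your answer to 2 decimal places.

|zone P∩zone Q|: x∈[0,6], y∈[4,13] → 6·9 = 54.
|zone P| = 80.
|zone P ∖ zone Q| = |zone P| − |zone P∩zone Q| = 80 − 54 = 26.00.

26.00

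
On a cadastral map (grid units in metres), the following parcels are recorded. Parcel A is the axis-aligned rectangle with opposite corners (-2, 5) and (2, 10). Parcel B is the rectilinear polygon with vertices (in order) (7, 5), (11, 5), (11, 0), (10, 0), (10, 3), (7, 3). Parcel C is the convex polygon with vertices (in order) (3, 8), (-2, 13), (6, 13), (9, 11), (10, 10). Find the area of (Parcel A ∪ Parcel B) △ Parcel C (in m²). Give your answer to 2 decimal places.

|Parcel A ∪ Parcel B| = 31.
|(Parcel A ∪ Parcel B) ∩ Parcel C| = 0.5.
|(Parcel A ∪ Parcel B) △ Parcel C| = 31 + 35 − 1 = 65.00.

65.00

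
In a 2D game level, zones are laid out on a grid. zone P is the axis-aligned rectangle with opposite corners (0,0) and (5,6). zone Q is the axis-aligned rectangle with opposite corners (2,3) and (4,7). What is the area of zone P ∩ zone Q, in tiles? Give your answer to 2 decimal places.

6.00

|zone P∩zone Q|: x∈[2,4], y∈[3,6] → 2·3 = 6.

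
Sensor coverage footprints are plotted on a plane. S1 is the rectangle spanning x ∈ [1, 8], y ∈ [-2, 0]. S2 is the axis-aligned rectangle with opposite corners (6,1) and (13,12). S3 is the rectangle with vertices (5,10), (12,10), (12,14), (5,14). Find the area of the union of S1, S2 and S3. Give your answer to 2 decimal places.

107.00

By inclusion–exclusion:
Individual areas: |S1| = 14, |S2| = 77, |S3| = 28.
|S1∩S2| = 0 (no overlap).
|S1∩S3| = 0 (no overlap).
|S2∩S3|: x∈[6,12], y∈[10,12] → 6·2 = 12.
|S1∩S2∩S3| = 0.
|S1 ∪ S2 ∪ S3| = 119 − 12 + 0 = 107.00.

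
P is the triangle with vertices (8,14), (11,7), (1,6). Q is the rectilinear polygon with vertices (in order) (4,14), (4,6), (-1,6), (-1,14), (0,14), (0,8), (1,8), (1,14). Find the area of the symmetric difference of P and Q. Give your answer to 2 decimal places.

61.11

|P| = 36.5, |Q| = 34, |P∩Q| = 4.6929.
|P △ Q| = |P| + |Q| − 2·|P∩Q| = 36.5 + 34 − 9.3857 = 61.11.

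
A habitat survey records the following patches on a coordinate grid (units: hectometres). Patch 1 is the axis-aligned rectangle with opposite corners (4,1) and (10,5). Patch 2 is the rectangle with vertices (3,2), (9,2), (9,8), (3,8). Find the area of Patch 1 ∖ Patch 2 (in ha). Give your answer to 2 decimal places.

|Patch 1∩Patch 2|: x∈[4,9], y∈[2,5] → 5·3 = 15.
|Patch 1| = 24.
|Patch 1 ∖ Patch 2| = |Patch 1| − |Patch 1∩Patch 2| = 24 − 15 = 9.00.

9.00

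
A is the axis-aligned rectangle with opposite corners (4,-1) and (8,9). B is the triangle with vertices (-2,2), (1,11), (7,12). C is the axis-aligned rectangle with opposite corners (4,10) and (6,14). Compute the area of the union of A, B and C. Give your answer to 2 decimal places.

70.47

By inclusion–exclusion:
Individual areas: |A| = 40, |B| = 25.5, |C| = 8.
|A∩B| = 0.05.
|A∩C| = 0 (no overlap).
|B∩C| = 2.9778.
|A∩B∩C| = 0.
|A ∪ B ∪ C| = 73.5 − 3.0278 + 0 = 70.47.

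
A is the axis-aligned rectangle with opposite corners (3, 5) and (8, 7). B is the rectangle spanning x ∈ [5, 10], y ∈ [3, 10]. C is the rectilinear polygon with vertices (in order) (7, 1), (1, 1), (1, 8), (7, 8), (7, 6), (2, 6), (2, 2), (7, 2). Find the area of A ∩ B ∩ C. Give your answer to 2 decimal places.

The intersection is the polygon with vertices (5,7), (7,7), (7,6), (5,6).
By the shoelace formula its area is 2.00.

2.00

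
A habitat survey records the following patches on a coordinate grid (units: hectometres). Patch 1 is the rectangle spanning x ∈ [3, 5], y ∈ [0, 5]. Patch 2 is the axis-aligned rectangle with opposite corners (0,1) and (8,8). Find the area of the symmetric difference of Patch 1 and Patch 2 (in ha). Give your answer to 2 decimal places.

|Patch 1∩Patch 2|: x∈[3,5], y∈[1,5] → 2·4 = 8.
|Patch 1 △ Patch 2| = |Patch 1| + |Patch 2| − 2·|Patch 1∩Patch 2| = 10 + 56 − 16 = 50.00.

50.00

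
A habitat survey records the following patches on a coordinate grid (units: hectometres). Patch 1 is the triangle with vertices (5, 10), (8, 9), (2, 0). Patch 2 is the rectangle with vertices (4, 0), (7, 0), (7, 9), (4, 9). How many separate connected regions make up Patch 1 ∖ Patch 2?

Patch 1 ∖ Patch 2 splits into 2 disjoint pieces (area 2.4, area 3.6667).

2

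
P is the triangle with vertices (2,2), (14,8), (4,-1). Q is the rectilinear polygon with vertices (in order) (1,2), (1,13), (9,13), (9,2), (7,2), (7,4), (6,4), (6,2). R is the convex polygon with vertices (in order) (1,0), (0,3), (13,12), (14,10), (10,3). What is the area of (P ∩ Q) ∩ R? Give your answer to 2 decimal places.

8.97

|P ∩ Q| = 9.
|(P ∩ Q) ∩ R| = 8.97.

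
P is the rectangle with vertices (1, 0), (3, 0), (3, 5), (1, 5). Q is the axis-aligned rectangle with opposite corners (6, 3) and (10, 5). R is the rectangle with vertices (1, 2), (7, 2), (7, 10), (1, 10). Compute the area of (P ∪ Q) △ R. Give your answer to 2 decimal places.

|P ∪ Q| = 18.
|(P ∪ Q) ∩ R| = 8.
|(P ∪ Q) △ R| = 18 + 48 − 16 = 50.00.

50.00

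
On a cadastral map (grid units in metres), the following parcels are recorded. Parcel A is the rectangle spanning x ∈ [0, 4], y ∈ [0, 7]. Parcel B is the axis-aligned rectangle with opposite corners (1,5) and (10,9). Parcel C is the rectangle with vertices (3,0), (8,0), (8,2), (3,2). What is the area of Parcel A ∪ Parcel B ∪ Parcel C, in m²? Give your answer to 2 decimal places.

By inclusion–exclusion:
Individual areas: |Parcel A| = 28, |Parcel B| = 36, |Parcel C| = 10.
|Parcel A∩Parcel B|: x∈[1,4], y∈[5,7] → 3·2 = 6.
|Parcel A∩Parcel C|: x∈[3,4], y∈[0,2] → 1·2 = 2.
|Parcel B∩Parcel C| = 0 (no overlap).
|Parcel A∩Parcel B∩Parcel C| = 0.
|Parcel A ∪ Parcel B ∪ Parcel C| = 74 − 8 + 0 = 66.00.

66.00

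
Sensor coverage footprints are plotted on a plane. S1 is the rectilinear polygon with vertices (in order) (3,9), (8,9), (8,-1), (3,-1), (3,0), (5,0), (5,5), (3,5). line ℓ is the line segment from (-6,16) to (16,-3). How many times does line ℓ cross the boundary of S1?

The segment meets the boundary at (8,3.909), (3,8.227).

2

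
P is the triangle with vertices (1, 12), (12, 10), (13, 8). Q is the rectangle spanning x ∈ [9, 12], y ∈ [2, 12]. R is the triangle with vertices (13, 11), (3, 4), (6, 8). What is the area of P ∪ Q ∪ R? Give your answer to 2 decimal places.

43.15

By inclusion–exclusion:
Individual areas: |P| = 10, |Q| = 30, |R| = 9.5.
|P∩Q| = 4.3182.
|P∩R| = 1.1993.
|Q∩R| = 2.0357.
|P∩Q∩R| = 1.1993.
|P ∪ Q ∪ R| = 49.5 − 7.5531 + 1.1993 = 43.15.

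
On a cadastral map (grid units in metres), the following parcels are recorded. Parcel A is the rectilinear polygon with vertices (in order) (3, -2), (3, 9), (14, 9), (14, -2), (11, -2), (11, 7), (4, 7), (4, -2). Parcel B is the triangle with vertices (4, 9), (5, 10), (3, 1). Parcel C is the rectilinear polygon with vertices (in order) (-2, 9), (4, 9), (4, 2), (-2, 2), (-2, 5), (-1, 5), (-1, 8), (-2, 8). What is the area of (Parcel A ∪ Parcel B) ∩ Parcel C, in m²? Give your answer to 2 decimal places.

7.00

The region (Parcel A ∪ Parcel B) ∩ Parcel C is the polygon with vertices (3,9), (4,9), (4,5.5), (4,2), (3,2).
By the shoelace formula its area is 7.00.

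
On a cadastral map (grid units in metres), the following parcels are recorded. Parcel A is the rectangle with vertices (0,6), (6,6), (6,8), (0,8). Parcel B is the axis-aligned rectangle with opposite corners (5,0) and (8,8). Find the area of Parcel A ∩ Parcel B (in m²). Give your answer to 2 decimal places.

2.00

|Parcel A∩Parcel B|: x∈[5,6], y∈[6,8] → 1·2 = 2.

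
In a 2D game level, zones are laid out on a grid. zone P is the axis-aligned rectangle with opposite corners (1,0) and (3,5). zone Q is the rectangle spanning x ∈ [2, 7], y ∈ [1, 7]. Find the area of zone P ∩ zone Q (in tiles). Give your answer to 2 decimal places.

|zone P∩zone Q|: x∈[2,3], y∈[1,5] → 1·4 = 4.

4.00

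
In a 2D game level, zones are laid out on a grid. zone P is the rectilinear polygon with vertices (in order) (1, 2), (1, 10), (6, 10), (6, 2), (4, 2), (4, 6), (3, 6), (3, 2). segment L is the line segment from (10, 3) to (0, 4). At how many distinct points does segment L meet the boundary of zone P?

The segment meets the boundary at (1,3.9), (3,3.7), (4,3.6), (6,3.4).

4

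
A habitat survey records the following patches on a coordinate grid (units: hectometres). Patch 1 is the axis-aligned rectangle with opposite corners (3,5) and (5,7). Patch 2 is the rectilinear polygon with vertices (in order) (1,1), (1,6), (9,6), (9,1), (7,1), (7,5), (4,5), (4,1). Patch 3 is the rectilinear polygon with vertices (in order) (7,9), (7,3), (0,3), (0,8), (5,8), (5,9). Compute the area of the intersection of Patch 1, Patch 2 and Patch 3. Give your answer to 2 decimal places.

2.00

The intersection is the polygon with vertices (4,5), (3,5), (3,6), (5,6), (5,5).
By the shoelace formula its area is 2.00.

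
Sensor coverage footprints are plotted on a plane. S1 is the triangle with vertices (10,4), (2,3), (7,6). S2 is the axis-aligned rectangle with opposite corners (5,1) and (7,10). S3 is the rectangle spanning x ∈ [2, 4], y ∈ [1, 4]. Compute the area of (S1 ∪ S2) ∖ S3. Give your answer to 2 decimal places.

22.78

|S1 ∪ S2| = 23.7.
|(S1 ∪ S2) ∩ S3| = 0.9167.
|(S1 ∪ S2) ∖ S3| = 23.7 − 0.9167 = 22.78.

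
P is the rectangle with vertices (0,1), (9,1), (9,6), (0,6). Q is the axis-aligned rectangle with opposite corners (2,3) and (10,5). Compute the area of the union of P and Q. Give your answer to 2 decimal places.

47.00

By inclusion–exclusion:
Individual areas: |P| = 45, |Q| = 16.
|P∩Q|: x∈[2,9], y∈[3,5] → 7·2 = 14.
|P ∪ Q| = 61 − 14 = 47.00.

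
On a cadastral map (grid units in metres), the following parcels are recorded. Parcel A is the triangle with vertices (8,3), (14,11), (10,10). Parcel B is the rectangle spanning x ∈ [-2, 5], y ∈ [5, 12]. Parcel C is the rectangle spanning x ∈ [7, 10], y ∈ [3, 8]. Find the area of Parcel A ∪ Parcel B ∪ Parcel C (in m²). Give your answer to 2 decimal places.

73.24

By inclusion–exclusion:
Individual areas: |Parcel A| = 13, |Parcel B| = 49, |Parcel C| = 15.
|Parcel A∩Parcel B| = 0.
|Parcel A∩Parcel C| = 3.7619.
|Parcel B∩Parcel C| = 0 (no overlap).
|Parcel A∩Parcel B∩Parcel C| = 0.
|Parcel A ∪ Parcel B ∪ Parcel C| = 77 − 3.7619 + 0 = 73.24.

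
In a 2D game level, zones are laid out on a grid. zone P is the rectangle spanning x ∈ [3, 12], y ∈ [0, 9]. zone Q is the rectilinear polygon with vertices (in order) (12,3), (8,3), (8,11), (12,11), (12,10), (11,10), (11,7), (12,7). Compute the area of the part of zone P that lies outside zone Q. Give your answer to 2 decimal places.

|zone P| = 81, |zone P∩zone Q| = 22.
|zone P ∖ zone Q| = |zone P| − |zone P∩zone Q| = 81 − 22 = 59.00.

59.00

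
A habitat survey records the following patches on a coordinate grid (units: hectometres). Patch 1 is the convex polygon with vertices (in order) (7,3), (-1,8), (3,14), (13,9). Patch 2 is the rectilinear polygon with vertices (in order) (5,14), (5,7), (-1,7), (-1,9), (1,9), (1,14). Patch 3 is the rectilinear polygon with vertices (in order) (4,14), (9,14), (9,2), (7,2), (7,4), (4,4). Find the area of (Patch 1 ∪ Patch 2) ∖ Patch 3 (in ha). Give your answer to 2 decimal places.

|Patch 1 ∪ Patch 2| = 84.1333.
|(Patch 1 ∪ Patch 2) ∩ Patch 3| = 41.3875.
|(Patch 1 ∪ Patch 2) ∖ Patch 3| = 84.1333 − 41.3875 = 42.75.

42.75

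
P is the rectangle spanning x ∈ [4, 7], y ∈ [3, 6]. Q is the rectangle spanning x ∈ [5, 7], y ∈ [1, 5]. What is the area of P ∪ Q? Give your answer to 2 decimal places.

13.00

By inclusion–exclusion:
Individual areas: |P| = 9, |Q| = 8.
|P∩Q|: x∈[5,7], y∈[3,5] → 2·2 = 4.
|P ∪ Q| = 17 − 4 = 13.00.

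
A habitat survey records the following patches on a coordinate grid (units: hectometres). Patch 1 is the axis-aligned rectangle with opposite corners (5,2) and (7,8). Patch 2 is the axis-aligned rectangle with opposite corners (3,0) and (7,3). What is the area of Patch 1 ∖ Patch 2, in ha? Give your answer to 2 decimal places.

10.00

|Patch 1∩Patch 2|: x∈[5,7], y∈[2,3] → 2·1 = 2.
|Patch 1| = 12.
|Patch 1 ∖ Patch 2| = |Patch 1| − |Patch 1∩Patch 2| = 12 − 2 = 10.00.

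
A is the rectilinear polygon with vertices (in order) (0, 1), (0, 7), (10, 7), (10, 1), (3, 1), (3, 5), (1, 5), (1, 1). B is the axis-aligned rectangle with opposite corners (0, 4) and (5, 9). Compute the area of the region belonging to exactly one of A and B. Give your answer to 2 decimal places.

|A| = 52, |B| = 25, |A∩B| = 13.
|A △ B| = |A| + |B| − 2·|A∩B| = 52 + 25 − 26 = 51.00.

51.00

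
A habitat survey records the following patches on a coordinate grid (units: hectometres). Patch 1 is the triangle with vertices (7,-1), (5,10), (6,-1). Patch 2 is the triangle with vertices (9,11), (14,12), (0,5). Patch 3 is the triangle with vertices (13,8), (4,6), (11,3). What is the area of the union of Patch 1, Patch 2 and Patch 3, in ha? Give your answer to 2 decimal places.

35.96

By inclusion–exclusion:
Individual areas: |Patch 1| = 5.5, |Patch 2| = 10.5, |Patch 3| = 20.5.
|Patch 1∩Patch 2| = 0.1429.
|Patch 1∩Patch 3| = 0.3948.
|Patch 2∩Patch 3| = 0.
|Patch 1∩Patch 2∩Patch 3| = 0.
|Patch 1 ∪ Patch 2 ∪ Patch 3| = 36.5 − 0.5377 + 0 = 35.96.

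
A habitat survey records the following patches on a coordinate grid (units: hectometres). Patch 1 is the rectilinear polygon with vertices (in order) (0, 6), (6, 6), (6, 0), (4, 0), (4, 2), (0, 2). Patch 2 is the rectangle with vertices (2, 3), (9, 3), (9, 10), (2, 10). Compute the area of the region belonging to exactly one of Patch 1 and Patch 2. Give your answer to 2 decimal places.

|Patch 1| = 28, |Patch 2| = 49, |Patch 1∩Patch 2| = 12.
|Patch 1 △ Patch 2| = |Patch 1| + |Patch 2| − 2·|Patch 1∩Patch 2| = 28 + 49 − 24 = 53.00.

53.00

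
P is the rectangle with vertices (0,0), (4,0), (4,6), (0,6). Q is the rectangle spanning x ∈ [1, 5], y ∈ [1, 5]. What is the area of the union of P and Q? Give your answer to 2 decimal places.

28.00

By inclusion–exclusion:
Individual areas: |P| = 24, |Q| = 16.
|P∩Q|: x∈[1,4], y∈[1,5] → 3·4 = 12.
|P ∪ Q| = 40 − 12 = 28.00.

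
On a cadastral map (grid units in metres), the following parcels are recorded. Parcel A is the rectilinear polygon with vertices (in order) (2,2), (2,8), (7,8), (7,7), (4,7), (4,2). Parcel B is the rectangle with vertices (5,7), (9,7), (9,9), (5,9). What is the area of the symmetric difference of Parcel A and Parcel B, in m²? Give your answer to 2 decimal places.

19.00

|Parcel A| = 15, |Parcel B| = 8, |Parcel A∩Parcel B| = 2.
|Parcel A △ Parcel B| = |Parcel A| + |Parcel B| − 2·|Parcel A∩Parcel B| = 15 + 8 − 4 = 19.00.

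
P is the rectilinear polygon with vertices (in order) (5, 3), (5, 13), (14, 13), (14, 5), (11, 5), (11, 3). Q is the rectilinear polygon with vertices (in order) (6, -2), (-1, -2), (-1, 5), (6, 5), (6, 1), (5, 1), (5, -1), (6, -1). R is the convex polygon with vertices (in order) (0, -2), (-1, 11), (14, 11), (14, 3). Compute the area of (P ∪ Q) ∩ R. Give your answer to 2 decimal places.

100.42

|P ∪ Q| = 129.
|(P ∪ Q) ∩ R| = 100.42.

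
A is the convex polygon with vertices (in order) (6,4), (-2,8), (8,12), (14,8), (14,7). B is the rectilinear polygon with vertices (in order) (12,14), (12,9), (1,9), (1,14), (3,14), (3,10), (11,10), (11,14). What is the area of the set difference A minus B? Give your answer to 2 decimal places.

|A| = 68, |A∩B| = 9.8667.
|A ∖ B| = |A| − |A∩B| = 68 − 9.8667 = 58.13.

58.13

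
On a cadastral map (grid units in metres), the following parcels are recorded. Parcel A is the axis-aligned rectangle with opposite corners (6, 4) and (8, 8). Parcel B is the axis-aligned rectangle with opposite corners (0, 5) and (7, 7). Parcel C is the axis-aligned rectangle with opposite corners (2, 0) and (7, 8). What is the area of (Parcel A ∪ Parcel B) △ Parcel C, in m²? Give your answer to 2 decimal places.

36.00

|Parcel A ∪ Parcel B| = 20.
|(Parcel A ∪ Parcel B) ∩ Parcel C| = 12.
|(Parcel A ∪ Parcel B) △ Parcel C| = 20 + 40 − 24 = 36.00.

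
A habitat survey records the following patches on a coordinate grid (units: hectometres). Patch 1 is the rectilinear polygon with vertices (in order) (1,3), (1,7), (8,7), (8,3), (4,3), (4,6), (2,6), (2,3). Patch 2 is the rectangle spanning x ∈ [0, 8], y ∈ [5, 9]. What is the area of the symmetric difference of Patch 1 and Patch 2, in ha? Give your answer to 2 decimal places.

30.00

|Patch 1| = 22, |Patch 2| = 32, |Patch 1∩Patch 2| = 12.
|Patch 1 △ Patch 2| = |Patch 1| + |Patch 2| − 2·|Patch 1∩Patch 2| = 22 + 32 − 24 = 30.00.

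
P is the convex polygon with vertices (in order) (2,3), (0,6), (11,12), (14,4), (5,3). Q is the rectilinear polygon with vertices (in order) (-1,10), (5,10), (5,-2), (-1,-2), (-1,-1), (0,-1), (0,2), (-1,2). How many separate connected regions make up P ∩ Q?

P ∩ Q is a single connected region.

1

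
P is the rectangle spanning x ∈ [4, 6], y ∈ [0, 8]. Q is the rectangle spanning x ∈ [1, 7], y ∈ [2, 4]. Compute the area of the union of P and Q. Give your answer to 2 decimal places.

24.00

By inclusion–exclusion:
Individual areas: |P| = 16, |Q| = 12.
|P∩Q|: x∈[4,6], y∈[2,4] → 2·2 = 4.
|P ∪ Q| = 28 − 4 = 24.00.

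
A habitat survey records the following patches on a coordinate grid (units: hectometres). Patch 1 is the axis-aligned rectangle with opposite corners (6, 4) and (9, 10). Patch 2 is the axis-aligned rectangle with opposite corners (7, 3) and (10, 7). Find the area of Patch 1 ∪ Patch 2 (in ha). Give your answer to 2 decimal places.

By inclusion–exclusion:
Individual areas: |Patch 1| = 18, |Patch 2| = 12.
|Patch 1∩Patch 2|: x∈[7,9], y∈[4,7] → 2·3 = 6.
|Patch 1 ∪ Patch 2| = 30 − 6 = 24.00.

24.00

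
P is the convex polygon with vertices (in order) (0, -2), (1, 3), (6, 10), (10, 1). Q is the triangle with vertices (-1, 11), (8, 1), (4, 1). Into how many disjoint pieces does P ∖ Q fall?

1

P ∖ Q is a single connected region.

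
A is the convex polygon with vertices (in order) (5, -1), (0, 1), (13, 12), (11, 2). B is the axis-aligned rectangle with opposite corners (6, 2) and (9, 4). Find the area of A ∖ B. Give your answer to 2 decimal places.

61.50

|A| = 67.5, |A∩B| = 6.
|A ∖ B| = |A| − |A∩B| = 67.5 − 6 = 61.50.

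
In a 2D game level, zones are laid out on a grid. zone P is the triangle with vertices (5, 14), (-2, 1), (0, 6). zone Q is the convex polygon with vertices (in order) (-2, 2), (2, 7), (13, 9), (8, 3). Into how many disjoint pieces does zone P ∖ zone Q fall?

zone P ∖ zone Q splits into 2 disjoint pieces (area 4.0765, area 0.0762).

2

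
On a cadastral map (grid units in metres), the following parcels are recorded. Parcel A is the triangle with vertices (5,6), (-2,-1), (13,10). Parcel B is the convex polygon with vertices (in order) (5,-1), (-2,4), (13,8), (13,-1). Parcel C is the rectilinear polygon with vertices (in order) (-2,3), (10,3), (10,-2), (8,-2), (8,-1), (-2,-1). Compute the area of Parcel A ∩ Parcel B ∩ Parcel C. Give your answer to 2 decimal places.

The intersection is the polygon with vertices (1.454,1.533), (0.917,1.917), (2,3), (3.454,3).
By the shoelace formula its area is 1.57.

1.57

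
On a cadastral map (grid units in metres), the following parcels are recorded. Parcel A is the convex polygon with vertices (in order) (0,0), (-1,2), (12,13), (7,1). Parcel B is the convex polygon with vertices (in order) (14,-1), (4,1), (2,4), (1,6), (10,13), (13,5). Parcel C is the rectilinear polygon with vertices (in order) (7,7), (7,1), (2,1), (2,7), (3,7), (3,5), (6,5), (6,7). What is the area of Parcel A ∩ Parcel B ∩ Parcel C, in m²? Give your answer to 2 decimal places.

18.96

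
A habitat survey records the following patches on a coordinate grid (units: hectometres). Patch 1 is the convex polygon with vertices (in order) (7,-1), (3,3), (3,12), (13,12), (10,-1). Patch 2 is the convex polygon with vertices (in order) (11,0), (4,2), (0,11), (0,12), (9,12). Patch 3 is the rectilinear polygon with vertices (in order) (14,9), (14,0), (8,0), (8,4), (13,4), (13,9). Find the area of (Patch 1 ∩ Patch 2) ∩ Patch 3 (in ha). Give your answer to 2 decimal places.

The region (Patch 1 ∩ Patch 2) ∩ Patch 3 is the polygon with vertices (10.677,1.935), (10.278,0.206), (8,0.857), (8,4), (10.333,4).
By the shoelace formula its area is 8.72.

8.72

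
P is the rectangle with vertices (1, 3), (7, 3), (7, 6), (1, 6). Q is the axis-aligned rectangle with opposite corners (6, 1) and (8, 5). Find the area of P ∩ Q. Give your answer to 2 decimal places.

|P∩Q|: x∈[6,7], y∈[3,5] → 1·2 = 2.

2.00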